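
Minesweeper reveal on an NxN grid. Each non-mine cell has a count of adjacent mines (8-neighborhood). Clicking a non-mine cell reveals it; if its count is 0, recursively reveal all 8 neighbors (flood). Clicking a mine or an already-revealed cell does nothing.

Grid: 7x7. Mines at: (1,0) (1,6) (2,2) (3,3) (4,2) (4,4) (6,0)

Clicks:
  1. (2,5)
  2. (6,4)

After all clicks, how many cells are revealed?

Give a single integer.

Click 1 (2,5) count=1: revealed 1 new [(2,5)] -> total=1
Click 2 (6,4) count=0: revealed 17 new [(2,6) (3,5) (3,6) (4,5) (4,6) (5,1) (5,2) (5,3) (5,4) (5,5) (5,6) (6,1) (6,2) (6,3) (6,4) (6,5) (6,6)] -> total=18

Answer: 18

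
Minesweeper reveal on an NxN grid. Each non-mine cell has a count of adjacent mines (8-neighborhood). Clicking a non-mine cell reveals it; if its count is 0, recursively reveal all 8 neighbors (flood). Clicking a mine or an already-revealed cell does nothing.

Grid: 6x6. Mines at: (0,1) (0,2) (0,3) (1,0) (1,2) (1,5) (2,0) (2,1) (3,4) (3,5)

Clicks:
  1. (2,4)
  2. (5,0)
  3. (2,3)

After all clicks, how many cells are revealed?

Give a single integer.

Answer: 18

Derivation:
Click 1 (2,4) count=3: revealed 1 new [(2,4)] -> total=1
Click 2 (5,0) count=0: revealed 16 new [(3,0) (3,1) (3,2) (3,3) (4,0) (4,1) (4,2) (4,3) (4,4) (4,5) (5,0) (5,1) (5,2) (5,3) (5,4) (5,5)] -> total=17
Click 3 (2,3) count=2: revealed 1 new [(2,3)] -> total=18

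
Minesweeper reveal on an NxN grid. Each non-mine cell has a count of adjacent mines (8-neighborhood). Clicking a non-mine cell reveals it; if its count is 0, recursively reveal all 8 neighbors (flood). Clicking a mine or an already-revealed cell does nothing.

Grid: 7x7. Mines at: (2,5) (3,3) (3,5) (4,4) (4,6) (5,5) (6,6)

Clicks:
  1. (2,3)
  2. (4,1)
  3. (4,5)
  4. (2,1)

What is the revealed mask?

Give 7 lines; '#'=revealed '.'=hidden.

Click 1 (2,3) count=1: revealed 1 new [(2,3)] -> total=1
Click 2 (4,1) count=0: revealed 35 new [(0,0) (0,1) (0,2) (0,3) (0,4) (0,5) (0,6) (1,0) (1,1) (1,2) (1,3) (1,4) (1,5) (1,6) (2,0) (2,1) (2,2) (2,4) (3,0) (3,1) (3,2) (4,0) (4,1) (4,2) (4,3) (5,0) (5,1) (5,2) (5,3) (5,4) (6,0) (6,1) (6,2) (6,3) (6,4)] -> total=36
Click 3 (4,5) count=4: revealed 1 new [(4,5)] -> total=37
Click 4 (2,1) count=0: revealed 0 new [(none)] -> total=37

Answer: #######
#######
#####..
###....
####.#.
#####..
#####..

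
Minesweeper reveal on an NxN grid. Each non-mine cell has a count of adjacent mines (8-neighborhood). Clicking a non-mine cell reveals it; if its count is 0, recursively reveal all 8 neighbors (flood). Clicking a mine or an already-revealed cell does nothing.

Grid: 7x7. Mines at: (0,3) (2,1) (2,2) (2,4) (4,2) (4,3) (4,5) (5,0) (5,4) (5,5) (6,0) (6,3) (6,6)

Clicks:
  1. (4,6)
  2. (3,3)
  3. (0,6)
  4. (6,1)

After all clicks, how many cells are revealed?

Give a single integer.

Click 1 (4,6) count=2: revealed 1 new [(4,6)] -> total=1
Click 2 (3,3) count=4: revealed 1 new [(3,3)] -> total=2
Click 3 (0,6) count=0: revealed 10 new [(0,4) (0,5) (0,6) (1,4) (1,5) (1,6) (2,5) (2,6) (3,5) (3,6)] -> total=12
Click 4 (6,1) count=2: revealed 1 new [(6,1)] -> total=13

Answer: 13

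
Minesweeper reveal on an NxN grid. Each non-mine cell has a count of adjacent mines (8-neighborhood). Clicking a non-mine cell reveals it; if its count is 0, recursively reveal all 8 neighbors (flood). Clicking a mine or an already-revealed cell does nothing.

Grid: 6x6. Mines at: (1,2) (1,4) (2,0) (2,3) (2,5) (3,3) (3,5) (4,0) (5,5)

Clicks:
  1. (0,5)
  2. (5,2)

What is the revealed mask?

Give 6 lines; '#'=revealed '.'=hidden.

Answer: .....#
......
......
......
.####.
.####.

Derivation:
Click 1 (0,5) count=1: revealed 1 new [(0,5)] -> total=1
Click 2 (5,2) count=0: revealed 8 new [(4,1) (4,2) (4,3) (4,4) (5,1) (5,2) (5,3) (5,4)] -> total=9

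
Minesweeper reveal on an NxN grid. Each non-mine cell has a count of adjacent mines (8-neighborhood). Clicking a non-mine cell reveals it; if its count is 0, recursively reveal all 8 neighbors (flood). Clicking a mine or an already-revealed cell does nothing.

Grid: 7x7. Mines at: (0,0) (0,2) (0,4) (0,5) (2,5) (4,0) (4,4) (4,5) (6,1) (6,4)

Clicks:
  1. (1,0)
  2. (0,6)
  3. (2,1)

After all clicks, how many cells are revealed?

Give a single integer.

Click 1 (1,0) count=1: revealed 1 new [(1,0)] -> total=1
Click 2 (0,6) count=1: revealed 1 new [(0,6)] -> total=2
Click 3 (2,1) count=0: revealed 20 new [(1,1) (1,2) (1,3) (1,4) (2,0) (2,1) (2,2) (2,3) (2,4) (3,0) (3,1) (3,2) (3,3) (3,4) (4,1) (4,2) (4,3) (5,1) (5,2) (5,3)] -> total=22

Answer: 22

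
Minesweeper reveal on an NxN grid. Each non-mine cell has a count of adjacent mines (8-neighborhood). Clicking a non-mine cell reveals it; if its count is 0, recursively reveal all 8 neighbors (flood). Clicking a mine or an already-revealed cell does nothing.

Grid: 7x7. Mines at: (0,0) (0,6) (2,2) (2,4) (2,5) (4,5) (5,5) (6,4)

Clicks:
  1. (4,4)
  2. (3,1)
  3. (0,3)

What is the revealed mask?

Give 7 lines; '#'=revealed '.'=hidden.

Answer: .#####.
.#####.
.......
.#.....
....#..
.......
.......

Derivation:
Click 1 (4,4) count=2: revealed 1 new [(4,4)] -> total=1
Click 2 (3,1) count=1: revealed 1 new [(3,1)] -> total=2
Click 3 (0,3) count=0: revealed 10 new [(0,1) (0,2) (0,3) (0,4) (0,5) (1,1) (1,2) (1,3) (1,4) (1,5)] -> total=12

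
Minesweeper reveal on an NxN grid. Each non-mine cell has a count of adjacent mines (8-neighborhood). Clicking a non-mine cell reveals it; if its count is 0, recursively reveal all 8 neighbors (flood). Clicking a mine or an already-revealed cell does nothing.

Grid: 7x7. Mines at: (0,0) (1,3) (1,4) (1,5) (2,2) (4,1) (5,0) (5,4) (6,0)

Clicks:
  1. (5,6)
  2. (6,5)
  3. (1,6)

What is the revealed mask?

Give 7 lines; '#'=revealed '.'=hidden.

Click 1 (5,6) count=0: revealed 16 new [(2,3) (2,4) (2,5) (2,6) (3,3) (3,4) (3,5) (3,6) (4,3) (4,4) (4,5) (4,6) (5,5) (5,6) (6,5) (6,6)] -> total=16
Click 2 (6,5) count=1: revealed 0 new [(none)] -> total=16
Click 3 (1,6) count=1: revealed 1 new [(1,6)] -> total=17

Answer: .......
......#
...####
...####
...####
.....##
.....##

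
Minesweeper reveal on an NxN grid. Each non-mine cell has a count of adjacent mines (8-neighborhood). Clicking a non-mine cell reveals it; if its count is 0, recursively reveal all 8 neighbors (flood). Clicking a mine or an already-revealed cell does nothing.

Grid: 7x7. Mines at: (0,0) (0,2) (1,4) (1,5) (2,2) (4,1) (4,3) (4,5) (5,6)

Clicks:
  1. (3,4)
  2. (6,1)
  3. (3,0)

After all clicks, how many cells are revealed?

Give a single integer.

Answer: 14

Derivation:
Click 1 (3,4) count=2: revealed 1 new [(3,4)] -> total=1
Click 2 (6,1) count=0: revealed 12 new [(5,0) (5,1) (5,2) (5,3) (5,4) (5,5) (6,0) (6,1) (6,2) (6,3) (6,4) (6,5)] -> total=13
Click 3 (3,0) count=1: revealed 1 new [(3,0)] -> total=14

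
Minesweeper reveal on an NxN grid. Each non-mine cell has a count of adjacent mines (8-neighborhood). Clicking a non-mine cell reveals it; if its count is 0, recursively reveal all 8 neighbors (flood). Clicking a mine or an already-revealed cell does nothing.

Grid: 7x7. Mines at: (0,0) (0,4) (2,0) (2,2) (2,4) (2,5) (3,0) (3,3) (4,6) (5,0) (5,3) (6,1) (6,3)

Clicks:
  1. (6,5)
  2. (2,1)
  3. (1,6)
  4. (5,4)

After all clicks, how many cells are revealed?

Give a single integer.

Click 1 (6,5) count=0: revealed 6 new [(5,4) (5,5) (5,6) (6,4) (6,5) (6,6)] -> total=6
Click 2 (2,1) count=3: revealed 1 new [(2,1)] -> total=7
Click 3 (1,6) count=1: revealed 1 new [(1,6)] -> total=8
Click 4 (5,4) count=2: revealed 0 new [(none)] -> total=8

Answer: 8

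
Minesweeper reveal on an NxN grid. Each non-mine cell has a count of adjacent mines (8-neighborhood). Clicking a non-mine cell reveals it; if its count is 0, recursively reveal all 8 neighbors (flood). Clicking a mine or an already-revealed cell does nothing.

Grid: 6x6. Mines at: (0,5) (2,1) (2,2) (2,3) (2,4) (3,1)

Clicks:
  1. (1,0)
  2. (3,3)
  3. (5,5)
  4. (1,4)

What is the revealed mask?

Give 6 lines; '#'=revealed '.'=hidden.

Click 1 (1,0) count=1: revealed 1 new [(1,0)] -> total=1
Click 2 (3,3) count=3: revealed 1 new [(3,3)] -> total=2
Click 3 (5,5) count=0: revealed 15 new [(3,2) (3,4) (3,5) (4,0) (4,1) (4,2) (4,3) (4,4) (4,5) (5,0) (5,1) (5,2) (5,3) (5,4) (5,5)] -> total=17
Click 4 (1,4) count=3: revealed 1 new [(1,4)] -> total=18

Answer: ......
#...#.
......
..####
######
######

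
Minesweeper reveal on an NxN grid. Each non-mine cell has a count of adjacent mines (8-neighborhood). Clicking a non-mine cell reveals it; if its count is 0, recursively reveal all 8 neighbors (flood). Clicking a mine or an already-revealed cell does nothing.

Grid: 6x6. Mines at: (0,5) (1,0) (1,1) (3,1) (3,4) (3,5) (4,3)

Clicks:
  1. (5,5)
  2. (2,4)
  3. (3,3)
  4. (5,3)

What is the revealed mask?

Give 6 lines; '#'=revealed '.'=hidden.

Click 1 (5,5) count=0: revealed 4 new [(4,4) (4,5) (5,4) (5,5)] -> total=4
Click 2 (2,4) count=2: revealed 1 new [(2,4)] -> total=5
Click 3 (3,3) count=2: revealed 1 new [(3,3)] -> total=6
Click 4 (5,3) count=1: revealed 1 new [(5,3)] -> total=7

Answer: ......
......
....#.
...#..
....##
...###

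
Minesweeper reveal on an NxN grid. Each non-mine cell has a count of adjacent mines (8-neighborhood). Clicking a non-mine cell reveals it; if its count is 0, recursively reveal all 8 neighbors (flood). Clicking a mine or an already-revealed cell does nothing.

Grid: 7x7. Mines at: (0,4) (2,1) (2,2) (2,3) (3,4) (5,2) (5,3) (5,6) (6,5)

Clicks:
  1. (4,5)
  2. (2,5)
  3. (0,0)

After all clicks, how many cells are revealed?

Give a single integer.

Click 1 (4,5) count=2: revealed 1 new [(4,5)] -> total=1
Click 2 (2,5) count=1: revealed 1 new [(2,5)] -> total=2
Click 3 (0,0) count=0: revealed 8 new [(0,0) (0,1) (0,2) (0,3) (1,0) (1,1) (1,2) (1,3)] -> total=10

Answer: 10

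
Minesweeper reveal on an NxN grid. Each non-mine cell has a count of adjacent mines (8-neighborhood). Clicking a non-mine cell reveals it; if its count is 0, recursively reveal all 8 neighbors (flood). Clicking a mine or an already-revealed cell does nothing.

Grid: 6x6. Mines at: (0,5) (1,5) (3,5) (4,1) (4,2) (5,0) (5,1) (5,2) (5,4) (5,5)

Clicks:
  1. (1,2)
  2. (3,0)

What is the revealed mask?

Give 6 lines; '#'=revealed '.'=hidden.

Answer: #####.
#####.
#####.
#####.
......
......

Derivation:
Click 1 (1,2) count=0: revealed 20 new [(0,0) (0,1) (0,2) (0,3) (0,4) (1,0) (1,1) (1,2) (1,3) (1,4) (2,0) (2,1) (2,2) (2,3) (2,4) (3,0) (3,1) (3,2) (3,3) (3,4)] -> total=20
Click 2 (3,0) count=1: revealed 0 new [(none)] -> total=20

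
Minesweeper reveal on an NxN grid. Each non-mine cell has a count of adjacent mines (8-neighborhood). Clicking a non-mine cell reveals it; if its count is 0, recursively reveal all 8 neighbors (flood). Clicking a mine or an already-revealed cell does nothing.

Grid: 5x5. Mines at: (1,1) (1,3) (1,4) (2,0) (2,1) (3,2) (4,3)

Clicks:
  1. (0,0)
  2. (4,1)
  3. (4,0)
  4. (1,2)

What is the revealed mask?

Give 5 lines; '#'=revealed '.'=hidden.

Click 1 (0,0) count=1: revealed 1 new [(0,0)] -> total=1
Click 2 (4,1) count=1: revealed 1 new [(4,1)] -> total=2
Click 3 (4,0) count=0: revealed 3 new [(3,0) (3,1) (4,0)] -> total=5
Click 4 (1,2) count=3: revealed 1 new [(1,2)] -> total=6

Answer: #....
..#..
.....
##...
##...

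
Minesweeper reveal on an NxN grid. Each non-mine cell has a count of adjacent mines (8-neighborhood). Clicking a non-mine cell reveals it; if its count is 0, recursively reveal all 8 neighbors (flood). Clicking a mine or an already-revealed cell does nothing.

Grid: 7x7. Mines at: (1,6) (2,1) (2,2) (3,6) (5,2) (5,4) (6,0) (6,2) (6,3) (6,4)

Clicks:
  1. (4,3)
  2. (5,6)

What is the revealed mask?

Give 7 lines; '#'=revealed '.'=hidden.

Answer: .......
.......
.......
.......
...#.##
.....##
.....##

Derivation:
Click 1 (4,3) count=2: revealed 1 new [(4,3)] -> total=1
Click 2 (5,6) count=0: revealed 6 new [(4,5) (4,6) (5,5) (5,6) (6,5) (6,6)] -> total=7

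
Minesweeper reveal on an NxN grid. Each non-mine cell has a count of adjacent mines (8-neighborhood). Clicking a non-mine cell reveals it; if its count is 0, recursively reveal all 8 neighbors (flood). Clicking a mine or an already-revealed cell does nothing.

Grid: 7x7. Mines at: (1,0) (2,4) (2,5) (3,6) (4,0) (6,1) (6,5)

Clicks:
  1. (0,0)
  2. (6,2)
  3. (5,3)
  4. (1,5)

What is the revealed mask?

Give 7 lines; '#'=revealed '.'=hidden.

Click 1 (0,0) count=1: revealed 1 new [(0,0)] -> total=1
Click 2 (6,2) count=1: revealed 1 new [(6,2)] -> total=2
Click 3 (5,3) count=0: revealed 32 new [(0,1) (0,2) (0,3) (0,4) (0,5) (0,6) (1,1) (1,2) (1,3) (1,4) (1,5) (1,6) (2,1) (2,2) (2,3) (3,1) (3,2) (3,3) (3,4) (3,5) (4,1) (4,2) (4,3) (4,4) (4,5) (5,1) (5,2) (5,3) (5,4) (5,5) (6,3) (6,4)] -> total=34
Click 4 (1,5) count=2: revealed 0 new [(none)] -> total=34

Answer: #######
.######
.###...
.#####.
.#####.
.#####.
..###..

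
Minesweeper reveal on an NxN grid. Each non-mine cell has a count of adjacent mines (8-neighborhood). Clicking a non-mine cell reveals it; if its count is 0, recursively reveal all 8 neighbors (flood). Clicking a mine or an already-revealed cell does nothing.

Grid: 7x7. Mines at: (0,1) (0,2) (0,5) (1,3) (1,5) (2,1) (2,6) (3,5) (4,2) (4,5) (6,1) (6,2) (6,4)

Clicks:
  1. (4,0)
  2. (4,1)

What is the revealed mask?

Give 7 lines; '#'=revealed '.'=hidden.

Answer: .......
.......
.......
##.....
##.....
##.....
.......

Derivation:
Click 1 (4,0) count=0: revealed 6 new [(3,0) (3,1) (4,0) (4,1) (5,0) (5,1)] -> total=6
Click 2 (4,1) count=1: revealed 0 new [(none)] -> total=6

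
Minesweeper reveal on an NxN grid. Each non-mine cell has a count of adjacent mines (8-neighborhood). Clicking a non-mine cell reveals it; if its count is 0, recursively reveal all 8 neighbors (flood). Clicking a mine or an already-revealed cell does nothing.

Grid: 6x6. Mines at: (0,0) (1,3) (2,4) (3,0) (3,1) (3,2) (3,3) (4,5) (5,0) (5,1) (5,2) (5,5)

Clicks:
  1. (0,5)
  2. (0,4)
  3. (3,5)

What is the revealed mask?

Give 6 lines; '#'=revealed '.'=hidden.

Answer: ....##
....##
......
.....#
......
......

Derivation:
Click 1 (0,5) count=0: revealed 4 new [(0,4) (0,5) (1,4) (1,5)] -> total=4
Click 2 (0,4) count=1: revealed 0 new [(none)] -> total=4
Click 3 (3,5) count=2: revealed 1 new [(3,5)] -> total=5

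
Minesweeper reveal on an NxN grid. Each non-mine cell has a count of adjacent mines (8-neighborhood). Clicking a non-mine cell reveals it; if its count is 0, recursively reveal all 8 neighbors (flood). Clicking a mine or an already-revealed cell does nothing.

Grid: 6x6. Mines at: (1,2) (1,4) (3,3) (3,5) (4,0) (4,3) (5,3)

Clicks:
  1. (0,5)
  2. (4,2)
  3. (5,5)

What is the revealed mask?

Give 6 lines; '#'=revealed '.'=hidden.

Answer: .....#
......
......
......
..#.##
....##

Derivation:
Click 1 (0,5) count=1: revealed 1 new [(0,5)] -> total=1
Click 2 (4,2) count=3: revealed 1 new [(4,2)] -> total=2
Click 3 (5,5) count=0: revealed 4 new [(4,4) (4,5) (5,4) (5,5)] -> total=6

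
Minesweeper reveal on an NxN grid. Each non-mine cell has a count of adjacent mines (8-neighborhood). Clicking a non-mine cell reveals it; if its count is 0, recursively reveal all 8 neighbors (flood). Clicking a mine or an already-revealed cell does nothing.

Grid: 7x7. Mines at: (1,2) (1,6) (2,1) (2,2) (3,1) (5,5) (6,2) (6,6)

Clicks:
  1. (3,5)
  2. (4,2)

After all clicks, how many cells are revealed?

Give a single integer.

Click 1 (3,5) count=0: revealed 23 new [(0,3) (0,4) (0,5) (1,3) (1,4) (1,5) (2,3) (2,4) (2,5) (2,6) (3,2) (3,3) (3,4) (3,5) (3,6) (4,2) (4,3) (4,4) (4,5) (4,6) (5,2) (5,3) (5,4)] -> total=23
Click 2 (4,2) count=1: revealed 0 new [(none)] -> total=23

Answer: 23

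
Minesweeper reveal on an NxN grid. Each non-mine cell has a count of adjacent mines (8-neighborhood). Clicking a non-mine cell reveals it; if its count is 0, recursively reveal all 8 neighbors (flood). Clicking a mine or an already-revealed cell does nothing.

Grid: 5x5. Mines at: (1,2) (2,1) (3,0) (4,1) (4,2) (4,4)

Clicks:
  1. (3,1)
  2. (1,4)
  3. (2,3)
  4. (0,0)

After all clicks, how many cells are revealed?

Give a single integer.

Answer: 13

Derivation:
Click 1 (3,1) count=4: revealed 1 new [(3,1)] -> total=1
Click 2 (1,4) count=0: revealed 8 new [(0,3) (0,4) (1,3) (1,4) (2,3) (2,4) (3,3) (3,4)] -> total=9
Click 3 (2,3) count=1: revealed 0 new [(none)] -> total=9
Click 4 (0,0) count=0: revealed 4 new [(0,0) (0,1) (1,0) (1,1)] -> total=13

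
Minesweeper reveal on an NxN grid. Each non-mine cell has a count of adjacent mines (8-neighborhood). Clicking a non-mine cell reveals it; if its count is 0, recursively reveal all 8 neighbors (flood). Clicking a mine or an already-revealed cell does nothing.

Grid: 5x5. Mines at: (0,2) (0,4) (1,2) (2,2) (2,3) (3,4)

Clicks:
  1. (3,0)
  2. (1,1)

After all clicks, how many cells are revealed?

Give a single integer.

Answer: 14

Derivation:
Click 1 (3,0) count=0: revealed 14 new [(0,0) (0,1) (1,0) (1,1) (2,0) (2,1) (3,0) (3,1) (3,2) (3,3) (4,0) (4,1) (4,2) (4,3)] -> total=14
Click 2 (1,1) count=3: revealed 0 new [(none)] -> total=14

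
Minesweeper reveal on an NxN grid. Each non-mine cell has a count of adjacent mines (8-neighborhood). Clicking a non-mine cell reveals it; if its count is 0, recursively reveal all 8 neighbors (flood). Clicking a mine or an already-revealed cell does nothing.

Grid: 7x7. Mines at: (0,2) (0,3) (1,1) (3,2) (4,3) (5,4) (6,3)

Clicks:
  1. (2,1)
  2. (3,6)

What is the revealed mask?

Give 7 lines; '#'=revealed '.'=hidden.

Click 1 (2,1) count=2: revealed 1 new [(2,1)] -> total=1
Click 2 (3,6) count=0: revealed 22 new [(0,4) (0,5) (0,6) (1,3) (1,4) (1,5) (1,6) (2,3) (2,4) (2,5) (2,6) (3,3) (3,4) (3,5) (3,6) (4,4) (4,5) (4,6) (5,5) (5,6) (6,5) (6,6)] -> total=23

Answer: ....###
...####
.#.####
...####
....###
.....##
.....##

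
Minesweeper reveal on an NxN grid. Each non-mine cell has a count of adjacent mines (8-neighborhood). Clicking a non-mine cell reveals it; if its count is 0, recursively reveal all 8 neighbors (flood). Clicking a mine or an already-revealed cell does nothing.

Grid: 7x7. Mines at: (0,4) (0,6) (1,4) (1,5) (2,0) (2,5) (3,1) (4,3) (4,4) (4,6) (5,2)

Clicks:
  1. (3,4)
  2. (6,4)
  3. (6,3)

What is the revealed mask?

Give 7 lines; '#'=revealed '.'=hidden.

Answer: .......
.......
.......
....#..
.......
...####
...####

Derivation:
Click 1 (3,4) count=3: revealed 1 new [(3,4)] -> total=1
Click 2 (6,4) count=0: revealed 8 new [(5,3) (5,4) (5,5) (5,6) (6,3) (6,4) (6,5) (6,6)] -> total=9
Click 3 (6,3) count=1: revealed 0 new [(none)] -> total=9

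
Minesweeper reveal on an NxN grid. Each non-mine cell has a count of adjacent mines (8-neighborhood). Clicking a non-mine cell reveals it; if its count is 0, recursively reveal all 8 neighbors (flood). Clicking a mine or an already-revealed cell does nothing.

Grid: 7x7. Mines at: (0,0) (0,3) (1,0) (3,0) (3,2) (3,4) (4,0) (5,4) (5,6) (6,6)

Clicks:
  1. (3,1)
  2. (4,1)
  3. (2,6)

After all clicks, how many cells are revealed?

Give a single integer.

Click 1 (3,1) count=3: revealed 1 new [(3,1)] -> total=1
Click 2 (4,1) count=3: revealed 1 new [(4,1)] -> total=2
Click 3 (2,6) count=0: revealed 13 new [(0,4) (0,5) (0,6) (1,4) (1,5) (1,6) (2,4) (2,5) (2,6) (3,5) (3,6) (4,5) (4,6)] -> total=15

Answer: 15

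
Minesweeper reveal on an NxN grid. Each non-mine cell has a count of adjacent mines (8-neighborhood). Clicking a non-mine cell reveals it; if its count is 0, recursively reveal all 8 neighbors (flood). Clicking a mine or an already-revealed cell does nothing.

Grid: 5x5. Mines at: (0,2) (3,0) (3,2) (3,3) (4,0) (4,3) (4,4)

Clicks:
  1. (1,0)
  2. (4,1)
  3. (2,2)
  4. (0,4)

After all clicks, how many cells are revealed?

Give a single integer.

Click 1 (1,0) count=0: revealed 6 new [(0,0) (0,1) (1,0) (1,1) (2,0) (2,1)] -> total=6
Click 2 (4,1) count=3: revealed 1 new [(4,1)] -> total=7
Click 3 (2,2) count=2: revealed 1 new [(2,2)] -> total=8
Click 4 (0,4) count=0: revealed 6 new [(0,3) (0,4) (1,3) (1,4) (2,3) (2,4)] -> total=14

Answer: 14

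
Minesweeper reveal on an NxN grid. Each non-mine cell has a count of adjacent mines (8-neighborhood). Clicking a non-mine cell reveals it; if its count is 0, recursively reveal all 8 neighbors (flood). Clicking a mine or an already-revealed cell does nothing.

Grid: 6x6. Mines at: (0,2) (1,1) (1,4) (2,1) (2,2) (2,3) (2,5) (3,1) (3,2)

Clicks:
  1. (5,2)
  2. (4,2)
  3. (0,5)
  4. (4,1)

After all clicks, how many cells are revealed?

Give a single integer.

Click 1 (5,2) count=0: revealed 15 new [(3,3) (3,4) (3,5) (4,0) (4,1) (4,2) (4,3) (4,4) (4,5) (5,0) (5,1) (5,2) (5,3) (5,4) (5,5)] -> total=15
Click 2 (4,2) count=2: revealed 0 new [(none)] -> total=15
Click 3 (0,5) count=1: revealed 1 new [(0,5)] -> total=16
Click 4 (4,1) count=2: revealed 0 new [(none)] -> total=16

Answer: 16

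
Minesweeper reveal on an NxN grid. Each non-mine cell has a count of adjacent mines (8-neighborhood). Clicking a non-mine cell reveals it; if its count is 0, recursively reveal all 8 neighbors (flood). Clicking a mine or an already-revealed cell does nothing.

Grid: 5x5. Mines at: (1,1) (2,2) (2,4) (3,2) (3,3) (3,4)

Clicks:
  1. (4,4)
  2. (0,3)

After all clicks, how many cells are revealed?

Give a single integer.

Click 1 (4,4) count=2: revealed 1 new [(4,4)] -> total=1
Click 2 (0,3) count=0: revealed 6 new [(0,2) (0,3) (0,4) (1,2) (1,3) (1,4)] -> total=7

Answer: 7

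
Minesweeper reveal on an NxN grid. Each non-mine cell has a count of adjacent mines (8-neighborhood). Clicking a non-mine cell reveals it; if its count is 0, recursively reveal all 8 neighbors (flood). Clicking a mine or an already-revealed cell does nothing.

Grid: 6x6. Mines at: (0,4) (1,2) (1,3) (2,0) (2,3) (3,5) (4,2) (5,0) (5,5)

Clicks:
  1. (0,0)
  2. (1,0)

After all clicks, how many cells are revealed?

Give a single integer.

Click 1 (0,0) count=0: revealed 4 new [(0,0) (0,1) (1,0) (1,1)] -> total=4
Click 2 (1,0) count=1: revealed 0 new [(none)] -> total=4

Answer: 4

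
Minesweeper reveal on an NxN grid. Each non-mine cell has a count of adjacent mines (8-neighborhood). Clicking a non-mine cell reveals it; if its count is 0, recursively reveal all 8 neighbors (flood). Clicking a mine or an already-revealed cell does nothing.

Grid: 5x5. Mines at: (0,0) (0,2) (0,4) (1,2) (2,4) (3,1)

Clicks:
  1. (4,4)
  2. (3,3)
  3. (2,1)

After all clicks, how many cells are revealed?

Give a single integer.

Answer: 7

Derivation:
Click 1 (4,4) count=0: revealed 6 new [(3,2) (3,3) (3,4) (4,2) (4,3) (4,4)] -> total=6
Click 2 (3,3) count=1: revealed 0 new [(none)] -> total=6
Click 3 (2,1) count=2: revealed 1 new [(2,1)] -> total=7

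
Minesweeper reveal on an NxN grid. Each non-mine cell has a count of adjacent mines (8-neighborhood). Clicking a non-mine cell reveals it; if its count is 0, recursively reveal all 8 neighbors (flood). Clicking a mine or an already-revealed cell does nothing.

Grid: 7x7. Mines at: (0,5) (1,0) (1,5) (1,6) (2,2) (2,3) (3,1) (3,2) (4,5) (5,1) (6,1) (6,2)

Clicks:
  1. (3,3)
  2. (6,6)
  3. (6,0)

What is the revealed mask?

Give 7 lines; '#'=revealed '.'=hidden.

Click 1 (3,3) count=3: revealed 1 new [(3,3)] -> total=1
Click 2 (6,6) count=0: revealed 8 new [(5,3) (5,4) (5,5) (5,6) (6,3) (6,4) (6,5) (6,6)] -> total=9
Click 3 (6,0) count=2: revealed 1 new [(6,0)] -> total=10

Answer: .......
.......
.......
...#...
.......
...####
#..####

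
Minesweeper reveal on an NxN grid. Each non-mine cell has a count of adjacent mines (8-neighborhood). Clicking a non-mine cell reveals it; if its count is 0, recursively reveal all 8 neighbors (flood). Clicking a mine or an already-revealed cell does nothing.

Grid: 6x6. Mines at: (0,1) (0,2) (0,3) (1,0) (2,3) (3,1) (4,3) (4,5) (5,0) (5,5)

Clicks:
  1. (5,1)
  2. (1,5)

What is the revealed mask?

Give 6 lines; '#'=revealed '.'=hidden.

Click 1 (5,1) count=1: revealed 1 new [(5,1)] -> total=1
Click 2 (1,5) count=0: revealed 8 new [(0,4) (0,5) (1,4) (1,5) (2,4) (2,5) (3,4) (3,5)] -> total=9

Answer: ....##
....##
....##
....##
......
.#....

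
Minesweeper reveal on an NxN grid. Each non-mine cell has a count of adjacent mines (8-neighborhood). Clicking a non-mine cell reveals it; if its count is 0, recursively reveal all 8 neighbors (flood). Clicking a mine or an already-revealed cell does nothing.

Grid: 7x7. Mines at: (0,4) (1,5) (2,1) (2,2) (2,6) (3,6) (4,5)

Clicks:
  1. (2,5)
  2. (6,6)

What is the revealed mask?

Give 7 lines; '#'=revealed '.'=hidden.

Answer: .......
.......
.....#.
#####..
#####..
#######
#######

Derivation:
Click 1 (2,5) count=3: revealed 1 new [(2,5)] -> total=1
Click 2 (6,6) count=0: revealed 24 new [(3,0) (3,1) (3,2) (3,3) (3,4) (4,0) (4,1) (4,2) (4,3) (4,4) (5,0) (5,1) (5,2) (5,3) (5,4) (5,5) (5,6) (6,0) (6,1) (6,2) (6,3) (6,4) (6,5) (6,6)] -> total=25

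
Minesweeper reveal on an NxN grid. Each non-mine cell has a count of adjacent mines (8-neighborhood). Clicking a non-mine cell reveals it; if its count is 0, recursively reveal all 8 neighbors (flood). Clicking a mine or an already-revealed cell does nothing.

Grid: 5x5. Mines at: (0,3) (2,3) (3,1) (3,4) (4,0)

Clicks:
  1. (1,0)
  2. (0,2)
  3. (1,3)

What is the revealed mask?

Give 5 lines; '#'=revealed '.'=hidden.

Click 1 (1,0) count=0: revealed 9 new [(0,0) (0,1) (0,2) (1,0) (1,1) (1,2) (2,0) (2,1) (2,2)] -> total=9
Click 2 (0,2) count=1: revealed 0 new [(none)] -> total=9
Click 3 (1,3) count=2: revealed 1 new [(1,3)] -> total=10

Answer: ###..
####.
###..
.....
.....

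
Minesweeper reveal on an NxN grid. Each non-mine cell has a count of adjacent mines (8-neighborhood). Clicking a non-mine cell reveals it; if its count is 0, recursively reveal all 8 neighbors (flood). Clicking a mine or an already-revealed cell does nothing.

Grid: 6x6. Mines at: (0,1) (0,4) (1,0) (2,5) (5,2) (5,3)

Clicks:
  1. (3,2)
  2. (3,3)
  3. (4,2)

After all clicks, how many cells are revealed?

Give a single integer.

Click 1 (3,2) count=0: revealed 21 new [(1,1) (1,2) (1,3) (1,4) (2,0) (2,1) (2,2) (2,3) (2,4) (3,0) (3,1) (3,2) (3,3) (3,4) (4,0) (4,1) (4,2) (4,3) (4,4) (5,0) (5,1)] -> total=21
Click 2 (3,3) count=0: revealed 0 new [(none)] -> total=21
Click 3 (4,2) count=2: revealed 0 new [(none)] -> total=21

Answer: 21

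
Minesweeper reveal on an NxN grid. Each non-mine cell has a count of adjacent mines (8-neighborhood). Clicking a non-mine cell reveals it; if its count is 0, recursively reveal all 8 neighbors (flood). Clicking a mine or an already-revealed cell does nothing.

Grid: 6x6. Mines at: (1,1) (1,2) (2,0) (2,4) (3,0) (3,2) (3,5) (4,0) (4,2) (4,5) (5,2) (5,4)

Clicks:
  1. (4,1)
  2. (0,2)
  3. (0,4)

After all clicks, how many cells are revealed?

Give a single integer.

Click 1 (4,1) count=5: revealed 1 new [(4,1)] -> total=1
Click 2 (0,2) count=2: revealed 1 new [(0,2)] -> total=2
Click 3 (0,4) count=0: revealed 6 new [(0,3) (0,4) (0,5) (1,3) (1,4) (1,5)] -> total=8

Answer: 8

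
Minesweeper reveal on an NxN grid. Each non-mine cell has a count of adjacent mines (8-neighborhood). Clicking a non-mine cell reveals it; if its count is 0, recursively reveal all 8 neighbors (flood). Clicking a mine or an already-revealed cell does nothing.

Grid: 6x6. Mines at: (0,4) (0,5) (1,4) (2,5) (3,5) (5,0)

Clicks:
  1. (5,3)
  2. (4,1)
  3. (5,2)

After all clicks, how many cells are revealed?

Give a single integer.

Click 1 (5,3) count=0: revealed 29 new [(0,0) (0,1) (0,2) (0,3) (1,0) (1,1) (1,2) (1,3) (2,0) (2,1) (2,2) (2,3) (2,4) (3,0) (3,1) (3,2) (3,3) (3,4) (4,0) (4,1) (4,2) (4,3) (4,4) (4,5) (5,1) (5,2) (5,3) (5,4) (5,5)] -> total=29
Click 2 (4,1) count=1: revealed 0 new [(none)] -> total=29
Click 3 (5,2) count=0: revealed 0 new [(none)] -> total=29

Answer: 29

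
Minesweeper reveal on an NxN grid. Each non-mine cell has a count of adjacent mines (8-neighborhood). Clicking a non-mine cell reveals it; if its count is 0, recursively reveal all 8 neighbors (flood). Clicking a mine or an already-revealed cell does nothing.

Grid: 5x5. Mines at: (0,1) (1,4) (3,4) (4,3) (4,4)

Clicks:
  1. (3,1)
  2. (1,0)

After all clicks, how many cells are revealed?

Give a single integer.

Click 1 (3,1) count=0: revealed 15 new [(1,0) (1,1) (1,2) (1,3) (2,0) (2,1) (2,2) (2,3) (3,0) (3,1) (3,2) (3,3) (4,0) (4,1) (4,2)] -> total=15
Click 2 (1,0) count=1: revealed 0 new [(none)] -> total=15

Answer: 15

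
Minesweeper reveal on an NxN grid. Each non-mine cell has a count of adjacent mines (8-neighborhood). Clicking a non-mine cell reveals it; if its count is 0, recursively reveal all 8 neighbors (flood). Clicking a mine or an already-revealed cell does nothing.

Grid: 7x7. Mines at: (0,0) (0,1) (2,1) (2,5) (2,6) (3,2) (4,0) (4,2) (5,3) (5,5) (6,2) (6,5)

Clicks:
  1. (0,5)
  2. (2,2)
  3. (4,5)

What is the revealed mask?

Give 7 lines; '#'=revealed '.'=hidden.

Answer: ..#####
..#####
..###..
.......
.....#.
.......
.......

Derivation:
Click 1 (0,5) count=0: revealed 13 new [(0,2) (0,3) (0,4) (0,5) (0,6) (1,2) (1,3) (1,4) (1,5) (1,6) (2,2) (2,3) (2,4)] -> total=13
Click 2 (2,2) count=2: revealed 0 new [(none)] -> total=13
Click 3 (4,5) count=1: revealed 1 new [(4,5)] -> total=14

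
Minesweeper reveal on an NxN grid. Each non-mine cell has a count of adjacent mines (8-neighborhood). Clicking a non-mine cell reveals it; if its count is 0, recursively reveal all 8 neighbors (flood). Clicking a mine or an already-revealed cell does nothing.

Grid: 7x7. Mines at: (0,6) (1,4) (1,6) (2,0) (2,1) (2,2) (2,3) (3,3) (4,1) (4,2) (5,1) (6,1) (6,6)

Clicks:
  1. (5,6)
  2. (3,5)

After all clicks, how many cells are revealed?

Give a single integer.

Click 1 (5,6) count=1: revealed 1 new [(5,6)] -> total=1
Click 2 (3,5) count=0: revealed 18 new [(2,4) (2,5) (2,6) (3,4) (3,5) (3,6) (4,3) (4,4) (4,5) (4,6) (5,2) (5,3) (5,4) (5,5) (6,2) (6,3) (6,4) (6,5)] -> total=19

Answer: 19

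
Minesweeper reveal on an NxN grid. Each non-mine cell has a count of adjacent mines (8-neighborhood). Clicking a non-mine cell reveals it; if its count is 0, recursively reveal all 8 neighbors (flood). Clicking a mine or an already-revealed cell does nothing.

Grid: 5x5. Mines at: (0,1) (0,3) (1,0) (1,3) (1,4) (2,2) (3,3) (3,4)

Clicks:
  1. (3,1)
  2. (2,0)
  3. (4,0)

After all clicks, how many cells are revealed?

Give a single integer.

Click 1 (3,1) count=1: revealed 1 new [(3,1)] -> total=1
Click 2 (2,0) count=1: revealed 1 new [(2,0)] -> total=2
Click 3 (4,0) count=0: revealed 6 new [(2,1) (3,0) (3,2) (4,0) (4,1) (4,2)] -> total=8

Answer: 8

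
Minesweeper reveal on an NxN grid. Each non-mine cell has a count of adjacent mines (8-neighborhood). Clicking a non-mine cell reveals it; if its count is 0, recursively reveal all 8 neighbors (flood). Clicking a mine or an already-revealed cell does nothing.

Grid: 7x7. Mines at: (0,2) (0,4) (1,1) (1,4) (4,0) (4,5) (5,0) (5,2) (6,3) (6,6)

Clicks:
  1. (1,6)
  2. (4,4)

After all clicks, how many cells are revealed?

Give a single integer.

Click 1 (1,6) count=0: revealed 8 new [(0,5) (0,6) (1,5) (1,6) (2,5) (2,6) (3,5) (3,6)] -> total=8
Click 2 (4,4) count=1: revealed 1 new [(4,4)] -> total=9

Answer: 9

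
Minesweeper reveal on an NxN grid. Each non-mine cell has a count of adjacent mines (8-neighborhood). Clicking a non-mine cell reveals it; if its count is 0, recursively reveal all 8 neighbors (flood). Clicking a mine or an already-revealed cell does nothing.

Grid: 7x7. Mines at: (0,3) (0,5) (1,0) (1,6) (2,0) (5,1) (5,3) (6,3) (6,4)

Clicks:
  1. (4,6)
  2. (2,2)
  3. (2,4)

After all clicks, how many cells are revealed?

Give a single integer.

Click 1 (4,6) count=0: revealed 28 new [(1,1) (1,2) (1,3) (1,4) (1,5) (2,1) (2,2) (2,3) (2,4) (2,5) (2,6) (3,1) (3,2) (3,3) (3,4) (3,5) (3,6) (4,1) (4,2) (4,3) (4,4) (4,5) (4,6) (5,4) (5,5) (5,6) (6,5) (6,6)] -> total=28
Click 2 (2,2) count=0: revealed 0 new [(none)] -> total=28
Click 3 (2,4) count=0: revealed 0 new [(none)] -> total=28

Answer: 28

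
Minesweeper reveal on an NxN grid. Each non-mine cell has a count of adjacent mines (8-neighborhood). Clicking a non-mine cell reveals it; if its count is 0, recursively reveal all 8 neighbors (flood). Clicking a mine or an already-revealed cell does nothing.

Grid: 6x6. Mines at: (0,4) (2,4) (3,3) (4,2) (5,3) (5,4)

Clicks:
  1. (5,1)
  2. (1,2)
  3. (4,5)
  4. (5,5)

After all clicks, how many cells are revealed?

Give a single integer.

Click 1 (5,1) count=1: revealed 1 new [(5,1)] -> total=1
Click 2 (1,2) count=0: revealed 18 new [(0,0) (0,1) (0,2) (0,3) (1,0) (1,1) (1,2) (1,3) (2,0) (2,1) (2,2) (2,3) (3,0) (3,1) (3,2) (4,0) (4,1) (5,0)] -> total=19
Click 3 (4,5) count=1: revealed 1 new [(4,5)] -> total=20
Click 4 (5,5) count=1: revealed 1 new [(5,5)] -> total=21

Answer: 21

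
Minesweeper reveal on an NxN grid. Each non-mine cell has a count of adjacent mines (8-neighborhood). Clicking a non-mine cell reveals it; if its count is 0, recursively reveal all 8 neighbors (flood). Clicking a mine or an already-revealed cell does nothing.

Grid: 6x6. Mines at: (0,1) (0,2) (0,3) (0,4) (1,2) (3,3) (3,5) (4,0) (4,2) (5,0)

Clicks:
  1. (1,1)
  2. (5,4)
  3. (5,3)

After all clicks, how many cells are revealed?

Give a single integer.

Answer: 7

Derivation:
Click 1 (1,1) count=3: revealed 1 new [(1,1)] -> total=1
Click 2 (5,4) count=0: revealed 6 new [(4,3) (4,4) (4,5) (5,3) (5,4) (5,5)] -> total=7
Click 3 (5,3) count=1: revealed 0 new [(none)] -> total=7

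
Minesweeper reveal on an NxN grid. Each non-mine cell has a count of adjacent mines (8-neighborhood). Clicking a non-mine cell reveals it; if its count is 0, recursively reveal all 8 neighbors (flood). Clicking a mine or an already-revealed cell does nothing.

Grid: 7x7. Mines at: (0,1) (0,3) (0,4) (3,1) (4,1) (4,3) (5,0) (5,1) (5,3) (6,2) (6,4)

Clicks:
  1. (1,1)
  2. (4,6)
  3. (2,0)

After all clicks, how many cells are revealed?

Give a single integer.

Click 1 (1,1) count=1: revealed 1 new [(1,1)] -> total=1
Click 2 (4,6) count=0: revealed 25 new [(0,5) (0,6) (1,2) (1,3) (1,4) (1,5) (1,6) (2,2) (2,3) (2,4) (2,5) (2,6) (3,2) (3,3) (3,4) (3,5) (3,6) (4,4) (4,5) (4,6) (5,4) (5,5) (5,6) (6,5) (6,6)] -> total=26
Click 3 (2,0) count=1: revealed 1 new [(2,0)] -> total=27

Answer: 27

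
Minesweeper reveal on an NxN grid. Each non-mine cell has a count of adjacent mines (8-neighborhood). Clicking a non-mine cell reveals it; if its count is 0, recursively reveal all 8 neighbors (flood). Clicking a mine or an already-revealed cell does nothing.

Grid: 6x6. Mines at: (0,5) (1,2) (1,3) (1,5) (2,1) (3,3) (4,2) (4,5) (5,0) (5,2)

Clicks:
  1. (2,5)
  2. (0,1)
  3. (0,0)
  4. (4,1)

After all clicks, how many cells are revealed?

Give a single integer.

Click 1 (2,5) count=1: revealed 1 new [(2,5)] -> total=1
Click 2 (0,1) count=1: revealed 1 new [(0,1)] -> total=2
Click 3 (0,0) count=0: revealed 3 new [(0,0) (1,0) (1,1)] -> total=5
Click 4 (4,1) count=3: revealed 1 new [(4,1)] -> total=6

Answer: 6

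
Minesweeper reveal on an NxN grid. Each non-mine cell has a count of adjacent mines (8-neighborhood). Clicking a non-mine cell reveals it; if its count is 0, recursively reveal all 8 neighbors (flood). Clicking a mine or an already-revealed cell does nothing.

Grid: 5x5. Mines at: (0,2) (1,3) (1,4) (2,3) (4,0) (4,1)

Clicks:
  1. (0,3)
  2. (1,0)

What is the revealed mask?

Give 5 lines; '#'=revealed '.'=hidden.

Click 1 (0,3) count=3: revealed 1 new [(0,3)] -> total=1
Click 2 (1,0) count=0: revealed 11 new [(0,0) (0,1) (1,0) (1,1) (1,2) (2,0) (2,1) (2,2) (3,0) (3,1) (3,2)] -> total=12

Answer: ##.#.
###..
###..
###..
.....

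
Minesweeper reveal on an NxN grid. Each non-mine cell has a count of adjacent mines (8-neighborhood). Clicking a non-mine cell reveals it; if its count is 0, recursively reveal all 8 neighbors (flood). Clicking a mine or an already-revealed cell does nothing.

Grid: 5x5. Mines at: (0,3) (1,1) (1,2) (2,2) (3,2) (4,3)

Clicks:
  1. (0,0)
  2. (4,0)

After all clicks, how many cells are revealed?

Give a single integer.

Answer: 7

Derivation:
Click 1 (0,0) count=1: revealed 1 new [(0,0)] -> total=1
Click 2 (4,0) count=0: revealed 6 new [(2,0) (2,1) (3,0) (3,1) (4,0) (4,1)] -> total=7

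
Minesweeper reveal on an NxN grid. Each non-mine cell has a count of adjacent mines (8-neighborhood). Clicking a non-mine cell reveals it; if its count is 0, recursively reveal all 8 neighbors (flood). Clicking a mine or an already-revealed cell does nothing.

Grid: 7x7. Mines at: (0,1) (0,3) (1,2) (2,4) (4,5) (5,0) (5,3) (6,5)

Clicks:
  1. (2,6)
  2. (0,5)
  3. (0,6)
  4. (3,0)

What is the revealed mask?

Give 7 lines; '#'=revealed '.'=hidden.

Click 1 (2,6) count=0: revealed 10 new [(0,4) (0,5) (0,6) (1,4) (1,5) (1,6) (2,5) (2,6) (3,5) (3,6)] -> total=10
Click 2 (0,5) count=0: revealed 0 new [(none)] -> total=10
Click 3 (0,6) count=0: revealed 0 new [(none)] -> total=10
Click 4 (3,0) count=0: revealed 14 new [(1,0) (1,1) (2,0) (2,1) (2,2) (2,3) (3,0) (3,1) (3,2) (3,3) (4,0) (4,1) (4,2) (4,3)] -> total=24

Answer: ....###
##..###
####.##
####.##
####...
.......
.......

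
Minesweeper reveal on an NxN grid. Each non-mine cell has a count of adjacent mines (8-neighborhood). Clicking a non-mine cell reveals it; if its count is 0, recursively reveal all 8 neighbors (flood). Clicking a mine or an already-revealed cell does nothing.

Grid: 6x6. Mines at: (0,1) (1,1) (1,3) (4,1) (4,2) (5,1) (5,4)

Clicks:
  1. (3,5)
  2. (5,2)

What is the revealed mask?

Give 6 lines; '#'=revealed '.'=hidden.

Answer: ....##
....##
...###
...###
...###
..#...

Derivation:
Click 1 (3,5) count=0: revealed 13 new [(0,4) (0,5) (1,4) (1,5) (2,3) (2,4) (2,5) (3,3) (3,4) (3,5) (4,3) (4,4) (4,5)] -> total=13
Click 2 (5,2) count=3: revealed 1 new [(5,2)] -> total=14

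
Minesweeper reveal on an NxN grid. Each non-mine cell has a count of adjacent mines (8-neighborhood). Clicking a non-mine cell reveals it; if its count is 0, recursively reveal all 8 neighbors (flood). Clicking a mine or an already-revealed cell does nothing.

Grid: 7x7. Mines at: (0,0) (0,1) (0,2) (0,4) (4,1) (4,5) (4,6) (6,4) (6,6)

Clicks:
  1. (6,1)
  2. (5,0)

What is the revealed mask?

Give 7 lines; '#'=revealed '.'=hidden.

Answer: .......
.......
.......
.......
.......
####...
####...

Derivation:
Click 1 (6,1) count=0: revealed 8 new [(5,0) (5,1) (5,2) (5,3) (6,0) (6,1) (6,2) (6,3)] -> total=8
Click 2 (5,0) count=1: revealed 0 new [(none)] -> total=8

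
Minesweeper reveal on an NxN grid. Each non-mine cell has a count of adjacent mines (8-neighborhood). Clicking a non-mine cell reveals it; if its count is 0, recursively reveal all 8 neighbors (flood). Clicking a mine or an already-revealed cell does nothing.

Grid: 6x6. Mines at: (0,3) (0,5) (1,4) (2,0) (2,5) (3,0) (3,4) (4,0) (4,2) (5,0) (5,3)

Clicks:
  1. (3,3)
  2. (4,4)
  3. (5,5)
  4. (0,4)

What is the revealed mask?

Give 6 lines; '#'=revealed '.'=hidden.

Click 1 (3,3) count=2: revealed 1 new [(3,3)] -> total=1
Click 2 (4,4) count=2: revealed 1 new [(4,4)] -> total=2
Click 3 (5,5) count=0: revealed 3 new [(4,5) (5,4) (5,5)] -> total=5
Click 4 (0,4) count=3: revealed 1 new [(0,4)] -> total=6

Answer: ....#.
......
......
...#..
....##
....##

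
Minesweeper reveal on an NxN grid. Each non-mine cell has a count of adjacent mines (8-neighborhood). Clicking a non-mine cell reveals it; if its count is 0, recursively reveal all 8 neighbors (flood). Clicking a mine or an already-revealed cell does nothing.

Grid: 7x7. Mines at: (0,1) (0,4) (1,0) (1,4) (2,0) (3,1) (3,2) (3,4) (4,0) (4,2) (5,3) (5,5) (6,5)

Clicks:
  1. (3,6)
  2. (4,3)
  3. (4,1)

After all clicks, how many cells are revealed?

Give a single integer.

Answer: 12

Derivation:
Click 1 (3,6) count=0: revealed 10 new [(0,5) (0,6) (1,5) (1,6) (2,5) (2,6) (3,5) (3,6) (4,5) (4,6)] -> total=10
Click 2 (4,3) count=4: revealed 1 new [(4,3)] -> total=11
Click 3 (4,1) count=4: revealed 1 new [(4,1)] -> total=12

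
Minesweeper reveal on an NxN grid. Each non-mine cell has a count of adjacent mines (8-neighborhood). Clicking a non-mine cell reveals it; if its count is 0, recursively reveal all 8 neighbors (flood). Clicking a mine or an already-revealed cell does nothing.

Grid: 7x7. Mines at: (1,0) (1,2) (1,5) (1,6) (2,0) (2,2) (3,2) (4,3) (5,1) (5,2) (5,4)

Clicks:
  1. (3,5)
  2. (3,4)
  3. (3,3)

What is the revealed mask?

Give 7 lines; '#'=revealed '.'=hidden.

Answer: .......
.......
....###
...####
....###
.....##
.....##

Derivation:
Click 1 (3,5) count=0: revealed 13 new [(2,4) (2,5) (2,6) (3,4) (3,5) (3,6) (4,4) (4,5) (4,6) (5,5) (5,6) (6,5) (6,6)] -> total=13
Click 2 (3,4) count=1: revealed 0 new [(none)] -> total=13
Click 3 (3,3) count=3: revealed 1 new [(3,3)] -> total=14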